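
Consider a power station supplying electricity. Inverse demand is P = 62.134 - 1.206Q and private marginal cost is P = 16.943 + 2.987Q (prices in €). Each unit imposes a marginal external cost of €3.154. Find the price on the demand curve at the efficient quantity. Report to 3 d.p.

Social marginal cost = private MC + MEC = 20.097 + 2.987Q.
Set SMC = demand: 20.097 + 2.987Q = 62.134 - 1.206Q → Q* = 10.0255.
Consumer price on the demand curve at Q*: 62.134 − 1.206×10.0255 = 50.0432.

P = €50.043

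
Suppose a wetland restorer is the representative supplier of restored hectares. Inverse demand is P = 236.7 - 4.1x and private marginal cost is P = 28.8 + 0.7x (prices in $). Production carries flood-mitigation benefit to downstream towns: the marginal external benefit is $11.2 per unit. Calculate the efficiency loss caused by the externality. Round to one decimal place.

Market equilibrium (private): 28.8 + 0.7x = 236.7 - 4.1x → x_m = 43.3125.
Social marginal cost = private MC − MEB = 17.6 + 0.7x.
Set SMC = demand: 17.6 + 0.7x = 236.7 - 4.1x → x* = 45.6458.
Between x* and x_m the wedge demand − SMC runs linearly from 0 to MEB(x_m), so the loss is a triangle.
DWL = ½ × 2.3333 × 11.2000 = 13.0665.

DWL = $13.1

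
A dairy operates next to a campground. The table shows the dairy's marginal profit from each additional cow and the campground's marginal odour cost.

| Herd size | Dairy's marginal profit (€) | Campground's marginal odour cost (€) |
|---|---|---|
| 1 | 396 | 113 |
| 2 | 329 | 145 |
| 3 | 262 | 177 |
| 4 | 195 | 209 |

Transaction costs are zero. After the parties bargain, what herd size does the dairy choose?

3

Bargaining reaches the level where marginal profit last exceeds marginal odour cost.
That holds through level 3 (262 ≥ 177) but not at 4 (195 < 209).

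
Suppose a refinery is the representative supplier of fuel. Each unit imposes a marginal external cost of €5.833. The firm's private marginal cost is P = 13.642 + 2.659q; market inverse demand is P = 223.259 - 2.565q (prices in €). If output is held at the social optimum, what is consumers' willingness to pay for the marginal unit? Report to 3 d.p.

P = €123.200

Social marginal cost = private MC + MEC = 19.475 + 2.659q.
Set SMC = demand: 19.475 + 2.659q = 223.259 - 2.565q → q* = 39.0092.
Consumer price on the demand curve at q*: 223.259 − 2.565×39.0092 = 123.2004.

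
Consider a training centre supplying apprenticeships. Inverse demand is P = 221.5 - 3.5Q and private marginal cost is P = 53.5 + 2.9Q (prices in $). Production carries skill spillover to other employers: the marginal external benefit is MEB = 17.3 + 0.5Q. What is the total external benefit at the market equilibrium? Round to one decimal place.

$626.4

Market equilibrium (private): 53.5 + 2.9Q = 221.5 - 3.5Q → Q_m = 26.2500.
Total external benefit = ∫₀^{Q_m} (17.3 + 0.5Q) dQ = 17.3×26.2500 + ½×0.5×26.2500² = 626.3906.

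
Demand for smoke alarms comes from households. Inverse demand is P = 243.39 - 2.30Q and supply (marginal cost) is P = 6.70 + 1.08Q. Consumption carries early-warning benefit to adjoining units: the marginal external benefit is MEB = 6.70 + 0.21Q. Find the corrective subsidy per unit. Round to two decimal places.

Social marginal benefit = demand + MEB = 250.09 - 2.09Q.
Set SMB = MC: 250.09 - 2.09Q = 6.70 + 1.08Q → Q* = 76.7792.
The Pigouvian subsidy equals MEB at Q*: 6.70 + 0.21×76.7792 = 22.8236.

subsidy = 22.82 per unit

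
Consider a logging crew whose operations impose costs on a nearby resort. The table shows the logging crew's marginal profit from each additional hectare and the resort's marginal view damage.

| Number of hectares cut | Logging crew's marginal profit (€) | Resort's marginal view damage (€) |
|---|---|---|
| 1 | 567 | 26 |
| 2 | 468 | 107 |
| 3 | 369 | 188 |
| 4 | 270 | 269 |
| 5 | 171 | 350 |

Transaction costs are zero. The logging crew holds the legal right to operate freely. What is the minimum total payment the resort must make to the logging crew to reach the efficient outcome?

€171

Left alone the logging crew would choose level 5 (marginal profit stays positive).
Efficient level: k* = 4 (marginal profit ≥ marginal view damage through 4).
The resort must at least cover the logging crew's forgone profit from cutting 5→4: 171 = 171.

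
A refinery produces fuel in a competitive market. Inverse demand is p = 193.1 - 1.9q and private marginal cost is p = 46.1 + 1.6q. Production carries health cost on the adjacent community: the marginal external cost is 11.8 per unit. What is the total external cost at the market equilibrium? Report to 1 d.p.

495.6

Market equilibrium (private): 46.1 + 1.6q = 193.1 - 1.9q → q_m = 42.0000.
Total external cost = MEC × q_m = 11.8 × 42.0000 = 495.6000.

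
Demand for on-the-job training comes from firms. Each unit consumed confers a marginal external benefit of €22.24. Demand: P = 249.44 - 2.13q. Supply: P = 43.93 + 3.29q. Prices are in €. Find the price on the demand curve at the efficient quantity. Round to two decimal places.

Social marginal benefit = demand + MEB = 271.68 - 2.13q.
Set SMB = MC: 271.68 - 2.13q = 43.93 + 3.29q → q* = 42.0203.
Consumer price on the demand curve at q*: 249.44 − 2.13×42.0203 = 159.9368.

P = €159.94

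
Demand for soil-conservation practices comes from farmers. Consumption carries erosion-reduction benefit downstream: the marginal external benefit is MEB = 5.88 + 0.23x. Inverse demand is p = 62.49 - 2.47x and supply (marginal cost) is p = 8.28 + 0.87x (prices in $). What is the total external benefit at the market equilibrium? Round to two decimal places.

Market equilibrium (private): 8.28 + 0.87x = 62.49 - 2.47x → x_m = 16.2305.
Total external benefit = ∫₀^{x_m} (5.88 + 0.23x) dx = 5.88×16.2305 + ½×0.23×16.2305² = 125.7297.

$125.73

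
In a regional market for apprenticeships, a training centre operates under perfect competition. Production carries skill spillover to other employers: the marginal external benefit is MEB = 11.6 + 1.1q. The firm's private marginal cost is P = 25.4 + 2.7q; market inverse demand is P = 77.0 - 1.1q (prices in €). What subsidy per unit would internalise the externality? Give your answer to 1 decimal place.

Social marginal cost = private MC − MEB = 13.8 + 1.6q.
Set SMC = demand: 13.8 + 1.6q = 77.0 - 1.1q → q* = 23.4074.
The Pigouvian subsidy equals MEB at q*: 11.6 + 1.1×23.4074 = 37.3481.

subsidy = €37.3 per unit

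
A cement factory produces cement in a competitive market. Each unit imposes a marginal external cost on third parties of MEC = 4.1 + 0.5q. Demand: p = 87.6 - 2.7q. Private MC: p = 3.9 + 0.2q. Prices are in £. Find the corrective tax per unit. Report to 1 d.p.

Social marginal cost = private MC + MEC = 8.0 + 0.7q.
Set SMC = demand: 8.0 + 0.7q = 87.6 - 2.7q → q* = 23.4118.
The Pigouvian tax equals MEC at q*: 4.1 + 0.5×23.4118 = 15.8059.

tax = £15.8 per unit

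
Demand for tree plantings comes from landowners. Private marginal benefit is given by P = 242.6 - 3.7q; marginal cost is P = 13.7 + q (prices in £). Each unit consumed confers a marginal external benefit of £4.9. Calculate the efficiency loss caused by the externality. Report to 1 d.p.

DWL = £2.6

Market equilibrium (private): 13.7 + q = 242.6 - 3.7q → q_m = 48.7021.
Social marginal benefit = demand + MEB = 247.5 - 3.7q.
Set SMB = MC: 247.5 - 3.7q = 13.7 + q → q* = 49.7447.
The loss is the area between SMB and MC from q* to q_m; with linear curves that's a triangle of height MEB(q_m).
DWL = ½ × 1.0426 × 4.9000 = 2.5544.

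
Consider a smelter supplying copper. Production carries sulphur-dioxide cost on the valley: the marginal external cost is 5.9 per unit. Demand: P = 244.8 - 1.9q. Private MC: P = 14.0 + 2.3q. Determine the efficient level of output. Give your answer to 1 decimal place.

q* = 53.5

Social marginal cost = private MC + MEC = 19.9 + 2.3q.
Set SMC = demand: 19.9 + 2.3q = 244.8 - 1.9q → q* = 53.5476.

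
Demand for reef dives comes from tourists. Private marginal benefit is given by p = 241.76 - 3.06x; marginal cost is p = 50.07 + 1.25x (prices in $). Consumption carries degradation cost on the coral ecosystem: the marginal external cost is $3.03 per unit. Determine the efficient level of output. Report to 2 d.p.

x* = 43.77

Social marginal benefit = demand − MEC = 238.73 - 3.06x.
Set SMB = MC: 238.73 - 3.06x = 50.07 + 1.25x → x* = 43.7726.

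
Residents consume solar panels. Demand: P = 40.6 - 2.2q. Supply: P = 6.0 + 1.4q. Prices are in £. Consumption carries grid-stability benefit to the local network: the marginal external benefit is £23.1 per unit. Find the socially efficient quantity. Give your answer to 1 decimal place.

Social marginal benefit = demand + MEB = 63.7 - 2.2q.
Set SMB = MC: 63.7 - 2.2q = 6.0 + 1.4q → q* = 16.0278.

q* = 16.0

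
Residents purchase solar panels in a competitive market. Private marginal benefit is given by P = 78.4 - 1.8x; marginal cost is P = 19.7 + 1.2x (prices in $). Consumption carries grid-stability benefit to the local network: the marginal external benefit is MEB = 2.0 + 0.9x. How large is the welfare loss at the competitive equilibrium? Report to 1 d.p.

Market equilibrium (private): 19.7 + 1.2x = 78.4 - 1.8x → x_m = 19.5667.
Social marginal benefit = demand + MEB = 80.4 - 0.9x.
Set SMB = MC: 80.4 - 0.9x = 19.7 + 1.2x → x* = 28.9048.
Height of the DWL triangle at x_m is SMB(x_m) − MC(x_m) = MEB(x_m) = 19.6100.
DWL = ½ × 9.3381 × 19.6100 = 91.5601.

DWL = $91.6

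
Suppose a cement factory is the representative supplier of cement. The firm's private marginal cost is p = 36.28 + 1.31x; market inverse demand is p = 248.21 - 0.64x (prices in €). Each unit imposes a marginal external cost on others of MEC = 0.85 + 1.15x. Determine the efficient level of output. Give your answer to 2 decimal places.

Social marginal cost = private MC + MEC = 37.13 + 2.46x.
Set SMC = demand: 37.13 + 2.46x = 248.21 - 0.64x → x* = 68.0903.

x* = 68.09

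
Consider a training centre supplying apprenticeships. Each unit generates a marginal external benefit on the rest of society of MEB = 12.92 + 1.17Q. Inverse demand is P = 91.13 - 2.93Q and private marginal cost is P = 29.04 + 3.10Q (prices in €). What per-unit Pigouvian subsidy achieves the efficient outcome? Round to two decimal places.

subsidy = €30.98 per unit

Social marginal cost = private MC − MEB = 16.12 + 1.93Q.
Set SMC = demand: 16.12 + 1.93Q = 91.13 - 2.93Q → Q* = 15.4342.
The Pigouvian subsidy equals MEB at Q*: 12.92 + 1.17×15.4342 = 30.9780.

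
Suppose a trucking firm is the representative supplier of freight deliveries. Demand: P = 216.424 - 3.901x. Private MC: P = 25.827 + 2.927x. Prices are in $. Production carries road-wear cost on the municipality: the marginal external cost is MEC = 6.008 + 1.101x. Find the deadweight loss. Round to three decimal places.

Market equilibrium (private): 25.827 + 2.927x = 216.424 - 3.901x → x_m = 27.9140.
Social marginal cost = private MC + MEC = 31.835 + 4.028x.
Set SMC = demand: 31.835 + 4.028x = 216.424 - 3.901x → x* = 23.2802.
The welfare-loss triangle has base |x_m − x*| and height MEC(x_m) (the vertical gap between SMC and demand is zero at x* and MEC at x_m).
DWL = ½ × 4.6338 × 36.7413 = 85.1259.

DWL = $85.126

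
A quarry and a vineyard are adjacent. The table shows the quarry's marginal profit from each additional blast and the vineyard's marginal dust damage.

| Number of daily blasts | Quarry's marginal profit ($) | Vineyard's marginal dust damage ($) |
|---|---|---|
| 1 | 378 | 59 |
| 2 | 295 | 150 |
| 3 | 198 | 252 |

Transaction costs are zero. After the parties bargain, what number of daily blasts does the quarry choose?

Bargaining reaches the level where marginal profit last exceeds marginal dust damage.
That holds through level 2 (295 ≥ 150) but not at 3 (198 < 252).

2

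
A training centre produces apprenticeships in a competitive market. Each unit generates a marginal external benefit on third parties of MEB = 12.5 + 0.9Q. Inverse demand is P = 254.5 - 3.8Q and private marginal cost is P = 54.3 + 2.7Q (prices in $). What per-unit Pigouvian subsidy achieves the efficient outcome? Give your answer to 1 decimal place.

subsidy = $46.7 per unit

Social marginal cost = private MC − MEB = 41.8 + 1.8Q.
Set SMC = demand: 41.8 + 1.8Q = 254.5 - 3.8Q → Q* = 37.9821.
The Pigouvian subsidy equals MEB at Q*: 12.5 + 0.9×37.9821 = 46.6839.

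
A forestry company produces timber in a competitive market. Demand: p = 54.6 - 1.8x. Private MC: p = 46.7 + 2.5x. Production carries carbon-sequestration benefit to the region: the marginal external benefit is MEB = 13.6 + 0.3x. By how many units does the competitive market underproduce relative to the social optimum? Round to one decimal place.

3.5 units

Market equilibrium (private): 46.7 + 2.5x = 54.6 - 1.8x → x_m = 1.8372.
Social marginal cost = private MC − MEB = 33.1 + 2.2x.
Set SMC = demand: 33.1 + 2.2x = 54.6 - 1.8x → x* = 5.3750.
Gap = |1.8372 − 5.3750| = 3.5378.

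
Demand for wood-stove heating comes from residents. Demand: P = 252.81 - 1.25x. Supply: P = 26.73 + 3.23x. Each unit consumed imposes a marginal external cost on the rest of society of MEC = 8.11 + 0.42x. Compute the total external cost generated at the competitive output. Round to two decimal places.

944.06

Market equilibrium (private): 26.73 + 3.23x = 252.81 - 1.25x → x_m = 50.4643.
Total external cost = ∫₀^{x_m} (8.11 + 0.42x) dx = 8.11×50.4643 + ½×0.42×50.4643² = 944.0610.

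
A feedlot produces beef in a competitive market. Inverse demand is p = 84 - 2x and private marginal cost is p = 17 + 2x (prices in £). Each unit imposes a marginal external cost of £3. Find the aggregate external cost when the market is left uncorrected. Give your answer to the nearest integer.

£50

Market equilibrium (private): 17 + 2x = 84 - 2x → x_m = 16.7500.
Total external cost = MEC × x_m = 3 × 16.7500 = 50.2500.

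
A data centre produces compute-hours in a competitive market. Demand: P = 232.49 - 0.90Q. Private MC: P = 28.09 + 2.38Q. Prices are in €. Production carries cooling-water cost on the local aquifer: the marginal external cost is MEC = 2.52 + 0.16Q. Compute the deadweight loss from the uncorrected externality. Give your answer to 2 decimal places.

DWL = €22.68

Market equilibrium (private): 28.09 + 2.38Q = 232.49 - 0.90Q → Q_m = 62.3171.
Social marginal cost = private MC + MEC = 30.61 + 2.54Q.
Set SMC = demand: 30.61 + 2.54Q = 232.49 - 0.90Q → Q* = 58.6860.
Between Q* and Q_m the wedge SMC − demand runs linearly from 0 to MEC(Q_m), so the loss is a triangle.
DWL = ½ × 3.6311 × 12.4907 = 22.6775.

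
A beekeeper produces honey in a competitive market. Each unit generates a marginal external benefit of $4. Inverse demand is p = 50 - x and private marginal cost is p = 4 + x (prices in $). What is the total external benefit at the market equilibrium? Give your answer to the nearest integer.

Market equilibrium (private): 4 + x = 50 - x → x_m = 23.0000.
Total external benefit = MEB × x_m = 4 × 23.0000 = 92.0000.

$92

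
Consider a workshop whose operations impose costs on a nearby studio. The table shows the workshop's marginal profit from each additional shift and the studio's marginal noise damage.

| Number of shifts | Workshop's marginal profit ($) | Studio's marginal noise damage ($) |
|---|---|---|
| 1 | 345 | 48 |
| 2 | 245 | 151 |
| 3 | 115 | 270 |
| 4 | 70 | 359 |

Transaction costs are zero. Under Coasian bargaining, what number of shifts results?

2

Bargaining reaches the level where marginal profit last exceeds marginal noise damage.
That holds through level 2 (245 ≥ 151) but not at 3 (115 < 270).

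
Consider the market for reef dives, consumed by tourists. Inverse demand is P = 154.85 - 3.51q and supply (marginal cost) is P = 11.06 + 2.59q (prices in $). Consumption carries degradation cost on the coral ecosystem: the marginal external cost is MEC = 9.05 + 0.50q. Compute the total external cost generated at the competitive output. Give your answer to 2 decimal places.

Market equilibrium (private): 11.06 + 2.59q = 154.85 - 3.51q → q_m = 23.5721.
Total external cost = ∫₀^{q_m} (9.05 + 0.50q) dq = 9.05×23.5721 + ½×0.50×23.5721² = 352.2385.

$352.24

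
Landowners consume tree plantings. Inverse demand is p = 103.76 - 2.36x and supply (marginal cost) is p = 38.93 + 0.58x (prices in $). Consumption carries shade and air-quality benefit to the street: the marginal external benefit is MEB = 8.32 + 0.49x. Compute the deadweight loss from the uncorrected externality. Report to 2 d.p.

DWL = $74.65

Market equilibrium (private): 38.93 + 0.58x = 103.76 - 2.36x → x_m = 22.0510.
Social marginal benefit = demand + MEB = 112.08 - 1.87x.
Set SMB = MC: 112.08 - 1.87x = 38.93 + 0.58x → x* = 29.8571.
Between x* and x_m the wedge SMB − MC runs linearly from 0 to MEB(x_m), so the loss is a triangle.
DWL = ½ × 7.8061 × 19.1250 = 74.6458.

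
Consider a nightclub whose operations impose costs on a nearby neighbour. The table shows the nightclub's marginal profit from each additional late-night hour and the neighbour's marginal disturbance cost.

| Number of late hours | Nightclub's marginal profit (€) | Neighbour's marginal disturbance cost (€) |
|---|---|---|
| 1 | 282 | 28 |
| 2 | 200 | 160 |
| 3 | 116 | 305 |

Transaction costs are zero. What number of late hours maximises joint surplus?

Bargaining reaches the level where marginal profit last exceeds marginal disturbance cost.
That holds through level 2 (200 ≥ 160) but not at 3 (116 < 305).

2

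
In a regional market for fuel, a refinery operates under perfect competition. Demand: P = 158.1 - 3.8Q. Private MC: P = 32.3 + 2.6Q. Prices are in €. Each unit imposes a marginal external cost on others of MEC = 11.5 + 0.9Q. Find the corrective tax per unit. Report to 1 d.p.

tax = €25.6 per unit

Social marginal cost = private MC + MEC = 43.8 + 3.5Q.
Set SMC = demand: 43.8 + 3.5Q = 158.1 - 3.8Q → Q* = 15.6575.
The Pigouvian tax equals MEC at Q*: 11.5 + 0.9×15.6575 = 25.5918.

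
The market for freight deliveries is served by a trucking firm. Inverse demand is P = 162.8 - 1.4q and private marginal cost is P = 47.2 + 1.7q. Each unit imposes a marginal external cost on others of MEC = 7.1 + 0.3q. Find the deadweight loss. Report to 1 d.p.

DWL = 49.2

Market equilibrium (private): 47.2 + 1.7q = 162.8 - 1.4q → q_m = 37.2903.
Social marginal cost = private MC + MEC = 54.3 + 2.0q.
Set SMC = demand: 54.3 + 2.0q = 162.8 - 1.4q → q* = 31.9118.
Height of the DWL triangle at q_m is SMC(q_m) − demand(q_m) = MEC(q_m) = 18.2871.
DWL = ½ × 5.3785 × 18.2871 = 49.1786.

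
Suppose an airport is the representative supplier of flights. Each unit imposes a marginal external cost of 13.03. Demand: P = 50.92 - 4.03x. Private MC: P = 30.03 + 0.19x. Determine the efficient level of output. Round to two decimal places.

x* = 1.86

Social marginal cost = private MC + MEC = 43.06 + 0.19x.
Set SMC = demand: 43.06 + 0.19x = 50.92 - 4.03x → x* = 1.8626.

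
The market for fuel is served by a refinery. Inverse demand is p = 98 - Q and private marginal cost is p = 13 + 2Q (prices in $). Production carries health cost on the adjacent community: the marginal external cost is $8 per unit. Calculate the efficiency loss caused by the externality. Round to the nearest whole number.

DWL = $11

Market equilibrium (private): 13 + 2Q = 98 - Q → Q_m = 28.3333.
Social marginal cost = private MC + MEC = 21 + 2Q.
Set SMC = demand: 21 + 2Q = 98 - Q → Q* = 25.6667.
The welfare-loss triangle has base |Q_m − Q*| and height MEC(Q_m) (the vertical gap between SMC and demand is zero at Q* and MEC at Q_m).
DWL = ½ × 2.6666 × 8.0000 = 10.6664.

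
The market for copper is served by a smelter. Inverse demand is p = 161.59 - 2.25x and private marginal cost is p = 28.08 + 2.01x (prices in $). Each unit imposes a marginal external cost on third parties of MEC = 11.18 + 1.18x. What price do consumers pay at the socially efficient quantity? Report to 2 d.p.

Social marginal cost = private MC + MEC = 39.26 + 3.19x.
Set SMC = demand: 39.26 + 3.19x = 161.59 - 2.25x → x* = 22.4871.
Consumer price on the demand curve at x*: 161.59 − 2.25×22.4871 = 110.9940.

P = $110.99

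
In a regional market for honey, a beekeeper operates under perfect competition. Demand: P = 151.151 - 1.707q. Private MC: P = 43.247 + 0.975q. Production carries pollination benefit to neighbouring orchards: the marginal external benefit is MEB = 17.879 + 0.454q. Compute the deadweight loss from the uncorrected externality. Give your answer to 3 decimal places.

Market equilibrium (private): 43.247 + 0.975q = 151.151 - 1.707q → q_m = 40.2327.
Social marginal cost = private MC − MEB = 25.368 + 0.521q.
Set SMC = demand: 25.368 + 0.521q = 151.151 - 1.707q → q* = 56.4556.
Between q* and q_m the wedge demand − SMC runs linearly from 0 to MEB(q_m), so the loss is a triangle.
DWL = ½ × 16.2229 × 36.1446 = 293.1851.

DWL = 293.185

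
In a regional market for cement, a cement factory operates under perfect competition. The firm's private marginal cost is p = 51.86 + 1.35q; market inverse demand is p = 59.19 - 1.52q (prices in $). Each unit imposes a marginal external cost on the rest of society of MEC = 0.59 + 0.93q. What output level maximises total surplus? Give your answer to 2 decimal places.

q* = 1.77

Social marginal cost = private MC + MEC = 52.45 + 2.28q.
Set SMC = demand: 52.45 + 2.28q = 59.19 - 1.52q → q* = 1.7737.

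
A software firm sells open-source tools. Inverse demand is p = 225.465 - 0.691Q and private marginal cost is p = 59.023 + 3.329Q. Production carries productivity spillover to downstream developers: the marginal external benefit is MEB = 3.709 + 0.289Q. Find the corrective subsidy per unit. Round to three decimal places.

subsidy = 16.889 per unit

Social marginal cost = private MC − MEB = 55.314 + 3.040Q.
Set SMC = demand: 55.314 + 3.040Q = 225.465 - 0.691Q → Q* = 45.6047.
The Pigouvian subsidy equals MEB at Q*: 3.709 + 0.289×45.6047 = 16.8888.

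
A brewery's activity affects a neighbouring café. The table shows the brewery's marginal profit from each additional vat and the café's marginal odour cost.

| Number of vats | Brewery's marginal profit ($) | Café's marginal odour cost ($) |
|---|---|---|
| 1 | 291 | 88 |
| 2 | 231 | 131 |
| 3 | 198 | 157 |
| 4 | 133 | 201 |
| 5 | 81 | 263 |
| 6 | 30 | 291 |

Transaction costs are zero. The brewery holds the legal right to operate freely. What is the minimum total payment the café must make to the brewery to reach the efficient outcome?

Left alone the brewery would choose level 6 (marginal profit stays positive).
Efficient level: k* = 3 (marginal profit ≥ marginal odour cost through 3).
The café must at least cover the brewery's forgone profit from cutting 6→3: 133 + 81 + 30 = 244.

$244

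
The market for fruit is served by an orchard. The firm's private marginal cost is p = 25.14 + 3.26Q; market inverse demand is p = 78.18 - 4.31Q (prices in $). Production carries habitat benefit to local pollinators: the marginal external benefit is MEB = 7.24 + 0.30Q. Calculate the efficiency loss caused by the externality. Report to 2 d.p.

DWL = $6.00

Market equilibrium (private): 25.14 + 3.26Q = 78.18 - 4.31Q → Q_m = 7.0066.
Social marginal cost = private MC − MEB = 17.90 + 2.96Q.
Set SMC = demand: 17.90 + 2.96Q = 78.18 - 4.31Q → Q* = 8.2916.
Between Q* and Q_m the wedge demand − SMC runs linearly from 0 to MEB(Q_m), so the loss is a triangle.
DWL = ½ × 1.2850 × 9.3420 = 6.0022.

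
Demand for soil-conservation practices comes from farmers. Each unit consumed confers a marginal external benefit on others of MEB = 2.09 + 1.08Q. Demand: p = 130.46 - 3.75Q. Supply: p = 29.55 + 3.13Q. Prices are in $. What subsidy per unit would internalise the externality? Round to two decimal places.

Social marginal benefit = demand + MEB = 132.55 - 2.67Q.
Set SMB = MC: 132.55 - 2.67Q = 29.55 + 3.13Q → Q* = 17.7586.
The Pigouvian subsidy equals MEB at Q*: 2.09 + 1.08×17.7586 = 21.2693.

subsidy = $21.27 per unit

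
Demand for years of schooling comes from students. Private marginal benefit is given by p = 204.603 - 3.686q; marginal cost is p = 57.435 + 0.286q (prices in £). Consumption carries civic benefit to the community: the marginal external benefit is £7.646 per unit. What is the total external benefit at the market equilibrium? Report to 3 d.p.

Market equilibrium (private): 57.435 + 0.286q = 204.603 - 3.686q → q_m = 37.0514.
Total external benefit = MEB × q_m = 7.646 × 37.0514 = 283.2950.

£283.295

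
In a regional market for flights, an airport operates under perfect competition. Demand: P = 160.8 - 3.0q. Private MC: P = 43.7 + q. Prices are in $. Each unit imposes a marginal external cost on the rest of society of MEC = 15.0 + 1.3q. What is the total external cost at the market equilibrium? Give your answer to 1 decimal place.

$996.2

Market equilibrium (private): 43.7 + q = 160.8 - 3.0q → q_m = 29.2750.
Total external cost = ∫₀^{q_m} (15.0 + 1.3q) dq = 15.0×29.2750 + ½×1.3×29.2750² = 996.1917.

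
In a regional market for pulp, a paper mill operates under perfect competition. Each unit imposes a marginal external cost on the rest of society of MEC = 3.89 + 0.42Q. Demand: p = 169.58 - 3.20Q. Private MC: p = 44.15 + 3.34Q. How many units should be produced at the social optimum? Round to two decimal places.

Q* = 17.46

Social marginal cost = private MC + MEC = 48.04 + 3.76Q.
Set SMC = demand: 48.04 + 3.76Q = 169.58 - 3.20Q → Q* = 17.4626.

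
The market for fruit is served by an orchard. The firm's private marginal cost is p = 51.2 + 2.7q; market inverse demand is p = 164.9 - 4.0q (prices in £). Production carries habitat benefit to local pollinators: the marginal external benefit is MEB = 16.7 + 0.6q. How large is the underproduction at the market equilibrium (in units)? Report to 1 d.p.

4.4 units

Market equilibrium (private): 51.2 + 2.7q = 164.9 - 4.0q → q_m = 16.9701.
Social marginal cost = private MC − MEB = 34.5 + 2.1q.
Set SMC = demand: 34.5 + 2.1q = 164.9 - 4.0q → q* = 21.3770.
Gap = |16.9701 − 21.3770| = 4.4069.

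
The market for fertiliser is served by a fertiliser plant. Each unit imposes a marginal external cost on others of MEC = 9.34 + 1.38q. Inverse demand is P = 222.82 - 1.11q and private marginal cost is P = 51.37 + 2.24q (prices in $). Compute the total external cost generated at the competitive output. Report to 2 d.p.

Market equilibrium (private): 51.37 + 2.24q = 222.82 - 1.11q → q_m = 51.1791.
Total external cost = ∫₀^{q_m} (9.34 + 1.38q) dq = 9.34×51.1791 + ½×1.38×51.1791² = 2285.3300.

$2285.33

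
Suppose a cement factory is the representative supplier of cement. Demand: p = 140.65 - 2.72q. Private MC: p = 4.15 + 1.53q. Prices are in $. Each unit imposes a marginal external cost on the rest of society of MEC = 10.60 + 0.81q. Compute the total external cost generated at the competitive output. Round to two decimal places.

$758.22

Market equilibrium (private): 4.15 + 1.53q = 140.65 - 2.72q → q_m = 32.1176.
Total external cost = ∫₀^{q_m} (10.60 + 0.81q) dq = 10.60×32.1176 + ½×0.81×32.1176² = 758.2204.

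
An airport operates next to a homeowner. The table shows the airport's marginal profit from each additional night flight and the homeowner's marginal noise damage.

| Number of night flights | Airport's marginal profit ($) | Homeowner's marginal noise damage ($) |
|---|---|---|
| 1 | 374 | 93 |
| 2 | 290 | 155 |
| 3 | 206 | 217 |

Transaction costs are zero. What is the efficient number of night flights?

Bargaining reaches the level where marginal profit last exceeds marginal noise damage.
That holds through level 2 (290 ≥ 155) but not at 3 (206 < 217).

2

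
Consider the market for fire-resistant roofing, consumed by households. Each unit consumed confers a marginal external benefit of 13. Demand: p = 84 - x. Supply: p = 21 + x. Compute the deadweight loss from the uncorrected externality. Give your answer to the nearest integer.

DWL = 42

Market equilibrium (private): 21 + x = 84 - x → x_m = 31.5000.
Social marginal benefit = demand + MEB = 97 - x.
Set SMB = MC: 97 - x = 21 + x → x* = 38.0000.
Height of the DWL triangle at x_m is SMB(x_m) − MC(x_m) = MEB(x_m) = 13.0000.
DWL = ½ × 6.5000 × 13.0000 = 42.2500.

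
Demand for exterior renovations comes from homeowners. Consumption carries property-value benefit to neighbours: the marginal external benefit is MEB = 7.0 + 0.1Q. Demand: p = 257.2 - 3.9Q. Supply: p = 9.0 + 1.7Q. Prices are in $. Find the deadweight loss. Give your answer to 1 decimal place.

Market equilibrium (private): 9.0 + 1.7Q = 257.2 - 3.9Q → Q_m = 44.3214.
Social marginal benefit = demand + MEB = 264.2 - 3.8Q.
Set SMB = MC: 264.2 - 3.8Q = 9.0 + 1.7Q → Q* = 46.4000.
Between Q* and Q_m the wedge SMB − MC runs linearly from 0 to MEB(Q_m), so the loss is a triangle.
DWL = ½ × 2.0786 × 11.4321 = 11.8814.

DWL = $11.9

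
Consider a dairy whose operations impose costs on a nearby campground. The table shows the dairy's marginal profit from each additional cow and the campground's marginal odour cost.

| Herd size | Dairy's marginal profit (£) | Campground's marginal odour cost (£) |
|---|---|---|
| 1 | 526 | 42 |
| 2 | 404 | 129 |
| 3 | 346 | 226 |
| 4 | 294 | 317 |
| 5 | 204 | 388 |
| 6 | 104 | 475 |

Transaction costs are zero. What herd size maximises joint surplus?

3

Bargaining reaches the level where marginal profit last exceeds marginal odour cost.
That holds through level 3 (346 ≥ 226) but not at 4 (294 < 317).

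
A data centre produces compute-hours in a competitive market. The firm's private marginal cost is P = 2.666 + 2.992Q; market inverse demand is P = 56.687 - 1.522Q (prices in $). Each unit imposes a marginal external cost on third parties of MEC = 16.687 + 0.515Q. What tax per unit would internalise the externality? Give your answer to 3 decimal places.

Social marginal cost = private MC + MEC = 19.353 + 3.507Q.
Set SMC = demand: 19.353 + 3.507Q = 56.687 - 1.522Q → Q* = 7.4237.
The Pigouvian tax equals MEC at Q*: 16.687 + 0.515×7.4237 = 20.5102.

tax = $20.510 per unit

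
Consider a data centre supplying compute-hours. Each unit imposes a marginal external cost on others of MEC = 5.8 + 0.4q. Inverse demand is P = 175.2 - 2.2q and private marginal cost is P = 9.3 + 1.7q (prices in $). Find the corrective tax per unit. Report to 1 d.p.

tax = $20.7 per unit

Social marginal cost = private MC + MEC = 15.1 + 2.1q.
Set SMC = demand: 15.1 + 2.1q = 175.2 - 2.2q → q* = 37.2326.
The Pigouvian tax equals MEC at q*: 5.8 + 0.4×37.2326 = 20.6930.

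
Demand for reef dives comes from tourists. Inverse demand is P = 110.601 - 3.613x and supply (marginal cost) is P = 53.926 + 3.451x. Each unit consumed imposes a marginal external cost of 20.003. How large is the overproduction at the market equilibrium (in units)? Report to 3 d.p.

2.832 units

Market equilibrium (private): 53.926 + 3.451x = 110.601 - 3.613x → x_m = 8.0231.
Social marginal benefit = demand − MEC = 90.598 - 3.613x.
Set SMB = MC: 90.598 - 3.613x = 53.926 + 3.451x → x* = 5.1914.
Gap = |8.0231 − 5.1914| = 2.8317.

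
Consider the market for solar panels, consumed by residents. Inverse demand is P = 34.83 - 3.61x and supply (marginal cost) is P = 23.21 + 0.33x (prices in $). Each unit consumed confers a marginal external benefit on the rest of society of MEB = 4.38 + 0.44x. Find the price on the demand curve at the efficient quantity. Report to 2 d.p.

Social marginal benefit = demand + MEB = 39.21 - 3.17x.
Set SMB = MC: 39.21 - 3.17x = 23.21 + 0.33x → x* = 4.5714.
Consumer price on the demand curve at x*: 34.83 − 3.61×4.5714 = 18.3272.

P = $18.33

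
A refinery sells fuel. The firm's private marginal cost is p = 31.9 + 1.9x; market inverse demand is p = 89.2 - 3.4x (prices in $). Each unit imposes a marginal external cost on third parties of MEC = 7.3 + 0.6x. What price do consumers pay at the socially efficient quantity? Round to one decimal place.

Social marginal cost = private MC + MEC = 39.2 + 2.5x.
Set SMC = demand: 39.2 + 2.5x = 89.2 - 3.4x → x* = 8.4746.
Consumer price on the demand curve at x*: 89.2 − 3.4×8.4746 = 60.3864.

P = $60.4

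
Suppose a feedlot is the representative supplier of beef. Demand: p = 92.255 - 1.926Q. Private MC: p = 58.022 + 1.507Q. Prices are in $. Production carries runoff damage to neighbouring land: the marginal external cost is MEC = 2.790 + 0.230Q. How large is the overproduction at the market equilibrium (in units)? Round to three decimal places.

1.388 units

Market equilibrium (private): 58.022 + 1.507Q = 92.255 - 1.926Q → Q_m = 9.9717.
Social marginal cost = private MC + MEC = 60.812 + 1.737Q.
Set SMC = demand: 60.812 + 1.737Q = 92.255 - 1.926Q → Q* = 8.5839.
Gap = |9.9717 − 8.5839| = 1.3878.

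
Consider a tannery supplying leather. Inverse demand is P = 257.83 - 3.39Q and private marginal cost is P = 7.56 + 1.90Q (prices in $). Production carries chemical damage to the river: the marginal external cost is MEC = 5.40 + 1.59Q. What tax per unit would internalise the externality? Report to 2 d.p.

tax = $61.99 per unit

Social marginal cost = private MC + MEC = 12.96 + 3.49Q.
Set SMC = demand: 12.96 + 3.49Q = 257.83 - 3.39Q → Q* = 35.5916.
The Pigouvian tax equals MEC at Q*: 5.40 + 1.59×35.5916 = 61.9906.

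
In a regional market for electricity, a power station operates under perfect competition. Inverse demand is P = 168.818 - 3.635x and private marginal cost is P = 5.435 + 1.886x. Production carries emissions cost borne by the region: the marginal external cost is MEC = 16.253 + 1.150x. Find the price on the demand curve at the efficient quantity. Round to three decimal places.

P = 88.647

Social marginal cost = private MC + MEC = 21.688 + 3.036x.
Set SMC = demand: 21.688 + 3.036x = 168.818 - 3.635x → x* = 22.0552.
Consumer price on the demand curve at x*: 168.818 − 3.635×22.0552 = 88.6473.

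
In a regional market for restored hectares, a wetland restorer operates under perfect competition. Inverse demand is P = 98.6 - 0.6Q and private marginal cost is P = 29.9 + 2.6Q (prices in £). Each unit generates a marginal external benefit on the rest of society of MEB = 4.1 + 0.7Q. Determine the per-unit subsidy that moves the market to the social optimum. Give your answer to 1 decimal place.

Social marginal cost = private MC − MEB = 25.8 + 1.9Q.
Set SMC = demand: 25.8 + 1.9Q = 98.6 - 0.6Q → Q* = 29.1200.
The Pigouvian subsidy equals MEB at Q*: 4.1 + 0.7×29.1200 = 24.4840.

subsidy = £24.5 per unit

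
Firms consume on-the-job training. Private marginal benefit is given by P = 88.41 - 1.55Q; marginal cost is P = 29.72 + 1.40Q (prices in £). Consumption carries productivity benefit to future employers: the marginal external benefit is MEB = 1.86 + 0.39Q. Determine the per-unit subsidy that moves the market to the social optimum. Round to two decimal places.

Social marginal benefit = demand + MEB = 90.27 - 1.16Q.
Set SMB = MC: 90.27 - 1.16Q = 29.72 + 1.40Q → Q* = 23.6523.
The Pigouvian subsidy equals MEB at Q*: 1.86 + 0.39×23.6523 = 11.0844.

subsidy = £11.08 per unit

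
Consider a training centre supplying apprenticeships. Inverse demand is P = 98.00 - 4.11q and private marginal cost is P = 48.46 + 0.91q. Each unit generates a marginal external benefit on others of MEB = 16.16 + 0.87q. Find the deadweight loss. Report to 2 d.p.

Market equilibrium (private): 48.46 + 0.91q = 98.00 - 4.11q → q_m = 9.8685.
Social marginal cost = private MC − MEB = 32.30 + 0.04q.
Set SMC = demand: 32.30 + 0.04q = 98.00 - 4.11q → q* = 15.8313.
Height of the DWL triangle at q_m is demand(q_m) − SMC(q_m) = MEB(q_m) = 24.7456.
DWL = ½ × 5.9628 × 24.7456 = 73.7765.

DWL = 73.78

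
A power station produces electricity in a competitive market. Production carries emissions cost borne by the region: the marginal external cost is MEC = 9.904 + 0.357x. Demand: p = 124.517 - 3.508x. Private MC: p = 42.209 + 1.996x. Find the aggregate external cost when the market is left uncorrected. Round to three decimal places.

Market equilibrium (private): 42.209 + 1.996x = 124.517 - 3.508x → x_m = 14.9542.
Total external cost = ∫₀^{x_m} (9.904 + 0.357x) dx = 9.904×14.9542 + ½×0.357×14.9542² = 188.0240.

188.024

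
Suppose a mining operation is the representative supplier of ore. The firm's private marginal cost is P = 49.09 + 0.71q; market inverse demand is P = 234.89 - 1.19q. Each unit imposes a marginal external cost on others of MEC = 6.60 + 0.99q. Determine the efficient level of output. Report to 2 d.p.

Social marginal cost = private MC + MEC = 55.69 + 1.70q.
Set SMC = demand: 55.69 + 1.70q = 234.89 - 1.19q → q* = 62.0069.

q* = 62.01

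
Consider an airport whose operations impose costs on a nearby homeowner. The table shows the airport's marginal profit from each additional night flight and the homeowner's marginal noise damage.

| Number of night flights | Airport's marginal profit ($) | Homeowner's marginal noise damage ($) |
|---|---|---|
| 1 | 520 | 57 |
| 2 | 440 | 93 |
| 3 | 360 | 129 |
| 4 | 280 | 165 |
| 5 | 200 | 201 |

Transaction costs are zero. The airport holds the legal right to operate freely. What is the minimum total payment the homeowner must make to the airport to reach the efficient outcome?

$200

Left alone the airport would choose level 5 (marginal profit stays positive).
Efficient level: k* = 4 (marginal profit ≥ marginal noise damage through 4).
The homeowner must at least cover the airport's forgone profit from cutting 5→4: 200 = 200.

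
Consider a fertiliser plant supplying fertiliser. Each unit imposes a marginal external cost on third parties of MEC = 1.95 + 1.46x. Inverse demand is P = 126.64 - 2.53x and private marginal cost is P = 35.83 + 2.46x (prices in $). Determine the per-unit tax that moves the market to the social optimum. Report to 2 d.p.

Social marginal cost = private MC + MEC = 37.78 + 3.92x.
Set SMC = demand: 37.78 + 3.92x = 126.64 - 2.53x → x* = 13.7767.
The Pigouvian tax equals MEC at x*: 1.95 + 1.46×13.7767 = 22.0640.

tax = $22.06 per unit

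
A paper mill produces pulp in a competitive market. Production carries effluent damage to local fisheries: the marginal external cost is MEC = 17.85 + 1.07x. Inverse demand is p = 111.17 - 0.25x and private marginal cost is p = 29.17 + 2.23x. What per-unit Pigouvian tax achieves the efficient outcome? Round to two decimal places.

tax = 37.19 per unit

Social marginal cost = private MC + MEC = 47.02 + 3.30x.
Set SMC = demand: 47.02 + 3.30x = 111.17 - 0.25x → x* = 18.0704.
The Pigouvian tax equals MEC at x*: 17.85 + 1.07×18.0704 = 37.1853.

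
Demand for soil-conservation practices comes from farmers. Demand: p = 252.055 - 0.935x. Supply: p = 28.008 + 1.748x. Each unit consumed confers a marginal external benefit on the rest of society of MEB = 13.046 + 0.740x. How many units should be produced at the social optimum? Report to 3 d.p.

Social marginal benefit = demand + MEB = 265.101 - 0.195x.
Set SMB = MC: 265.101 - 0.195x = 28.008 + 1.748x → x* = 122.0242.

x* = 122.024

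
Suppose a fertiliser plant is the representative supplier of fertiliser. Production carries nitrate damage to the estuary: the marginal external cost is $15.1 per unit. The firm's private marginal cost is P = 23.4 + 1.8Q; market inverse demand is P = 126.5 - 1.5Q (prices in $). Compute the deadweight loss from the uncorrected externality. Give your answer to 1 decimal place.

DWL = $34.5

Market equilibrium (private): 23.4 + 1.8Q = 126.5 - 1.5Q → Q_m = 31.2424.
Social marginal cost = private MC + MEC = 38.5 + 1.8Q.
Set SMC = demand: 38.5 + 1.8Q = 126.5 - 1.5Q → Q* = 26.6667.
Between Q* and Q_m the wedge SMC − demand runs linearly from 0 to MEC(Q_m), so the loss is a triangle.
DWL = ½ × 4.5757 × 15.1000 = 34.5465.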